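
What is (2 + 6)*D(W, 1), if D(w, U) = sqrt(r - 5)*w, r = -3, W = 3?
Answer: 48*I*sqrt(2) ≈ 67.882*I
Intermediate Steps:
D(w, U) = 2*I*w*sqrt(2) (D(w, U) = sqrt(-3 - 5)*w = sqrt(-8)*w = (2*I*sqrt(2))*w = 2*I*w*sqrt(2))
(2 + 6)*D(W, 1) = (2 + 6)*(2*I*3*sqrt(2)) = 8*(6*I*sqrt(2)) = 48*I*sqrt(2)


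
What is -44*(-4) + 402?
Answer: 578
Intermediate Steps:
-44*(-4) + 402 = 176 + 402 = 578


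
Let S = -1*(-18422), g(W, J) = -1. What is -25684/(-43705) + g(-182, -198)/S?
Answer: 473106943/805133510 ≈ 0.58761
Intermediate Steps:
S = 18422
-25684/(-43705) + g(-182, -198)/S = -25684/(-43705) - 1/18422 = -25684*(-1/43705) - 1*1/18422 = 25684/43705 - 1/18422 = 473106943/805133510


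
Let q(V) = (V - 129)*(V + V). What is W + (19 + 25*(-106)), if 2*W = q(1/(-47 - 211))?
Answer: -175096601/66564 ≈ -2630.5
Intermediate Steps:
q(V) = 2*V*(-129 + V) (q(V) = (-129 + V)*(2*V) = 2*V*(-129 + V))
W = 33283/66564 (W = (2*(-129 + 1/(-47 - 211))/(-47 - 211))/2 = (2*(-129 + 1/(-258))/(-258))/2 = (2*(-1/258)*(-129 - 1/258))/2 = (2*(-1/258)*(-33283/258))/2 = (1/2)*(33283/33282) = 33283/66564 ≈ 0.50002)
W + (19 + 25*(-106)) = 33283/66564 + (19 + 25*(-106)) = 33283/66564 + (19 - 2650) = 33283/66564 - 2631 = -175096601/66564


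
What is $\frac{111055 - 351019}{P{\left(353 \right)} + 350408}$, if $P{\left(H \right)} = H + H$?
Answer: $- \frac{39994}{58519} \approx -0.68344$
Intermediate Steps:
$P{\left(H \right)} = 2 H$
$\frac{111055 - 351019}{P{\left(353 \right)} + 350408} = \frac{111055 - 351019}{2 \cdot 353 + 350408} = - \frac{239964}{706 + 350408} = - \frac{239964}{351114} = \left(-239964\right) \frac{1}{351114} = - \frac{39994}{58519}$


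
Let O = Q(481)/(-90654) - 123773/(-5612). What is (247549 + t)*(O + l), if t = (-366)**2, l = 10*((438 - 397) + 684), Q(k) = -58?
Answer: 24335152450115555/8771556 ≈ 2.7743e+9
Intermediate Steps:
O = 193462811/8771556 (O = -58/(-90654) - 123773/(-5612) = -58*(-1/90654) - 123773*(-1/5612) = 1/1563 + 123773/5612 = 193462811/8771556 ≈ 22.056)
l = 7250 (l = 10*(41 + 684) = 10*725 = 7250)
t = 133956
(247549 + t)*(O + l) = (247549 + 133956)*(193462811/8771556 + 7250) = 381505*(63787243811/8771556) = 24335152450115555/8771556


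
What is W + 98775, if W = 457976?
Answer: 556751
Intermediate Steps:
W + 98775 = 457976 + 98775 = 556751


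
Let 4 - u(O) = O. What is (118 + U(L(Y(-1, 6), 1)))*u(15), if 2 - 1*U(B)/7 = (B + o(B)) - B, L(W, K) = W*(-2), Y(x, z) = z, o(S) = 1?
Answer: -1375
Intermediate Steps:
L(W, K) = -2*W
u(O) = 4 - O
U(B) = 7 (U(B) = 14 - 7*((B + 1) - B) = 14 - 7*((1 + B) - B) = 14 - 7*1 = 14 - 7 = 7)
(118 + U(L(Y(-1, 6), 1)))*u(15) = (118 + 7)*(4 - 1*15) = 125*(4 - 15) = 125*(-11) = -1375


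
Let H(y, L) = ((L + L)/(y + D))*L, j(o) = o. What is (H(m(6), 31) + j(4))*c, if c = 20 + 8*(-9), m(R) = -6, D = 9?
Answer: -100568/3 ≈ -33523.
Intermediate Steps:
c = -52 (c = 20 - 72 = -52)
H(y, L) = 2*L**2/(9 + y) (H(y, L) = ((L + L)/(y + 9))*L = ((2*L)/(9 + y))*L = (2*L/(9 + y))*L = 2*L**2/(9 + y))
(H(m(6), 31) + j(4))*c = (2*31**2/(9 - 6) + 4)*(-52) = (2*961/3 + 4)*(-52) = (2*961*(1/3) + 4)*(-52) = (1922/3 + 4)*(-52) = (1934/3)*(-52) = -100568/3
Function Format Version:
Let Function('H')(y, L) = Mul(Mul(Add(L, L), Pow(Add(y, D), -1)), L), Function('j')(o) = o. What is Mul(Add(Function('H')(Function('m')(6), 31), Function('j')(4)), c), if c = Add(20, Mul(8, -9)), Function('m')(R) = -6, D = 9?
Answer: Rational(-100568, 3) ≈ -33523.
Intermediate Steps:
c = -52 (c = Add(20, -72) = -52)
Function('H')(y, L) = Mul(2, Pow(L, 2), Pow(Add(9, y), -1)) (Function('H')(y, L) = Mul(Mul(Add(L, L), Pow(Add(y, 9), -1)), L) = Mul(Mul(Mul(2, L), Pow(Add(9, y), -1)), L) = Mul(Mul(2, L, Pow(Add(9, y), -1)), L) = Mul(2, Pow(L, 2), Pow(Add(9, y), -1)))
Mul(Add(Function('H')(Function('m')(6), 31), Function('j')(4)), c) = Mul(Add(Mul(2, Pow(31, 2), Pow(Add(9, -6), -1)), 4), -52) = Mul(Add(Mul(2, 961, Pow(3, -1)), 4), -52) = Mul(Add(Mul(2, 961, Rational(1, 3)), 4), -52) = Mul(Add(Rational(1922, 3), 4), -52) = Mul(Rational(1934, 3), -52) = Rational(-100568, 3)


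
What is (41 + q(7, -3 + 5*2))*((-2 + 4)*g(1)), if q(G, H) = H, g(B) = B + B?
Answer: 192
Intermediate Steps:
g(B) = 2*B
(41 + q(7, -3 + 5*2))*((-2 + 4)*g(1)) = (41 + (-3 + 5*2))*((-2 + 4)*(2*1)) = (41 + (-3 + 10))*(2*2) = (41 + 7)*4 = 48*4 = 192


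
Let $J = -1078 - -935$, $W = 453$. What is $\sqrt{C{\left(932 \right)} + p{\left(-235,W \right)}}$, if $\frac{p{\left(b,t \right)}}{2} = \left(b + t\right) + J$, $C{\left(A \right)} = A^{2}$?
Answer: $\sqrt{868774} \approx 932.08$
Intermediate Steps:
$J = -143$ ($J = -1078 + 935 = -143$)
$p{\left(b,t \right)} = -286 + 2 b + 2 t$ ($p{\left(b,t \right)} = 2 \left(\left(b + t\right) - 143\right) = 2 \left(-143 + b + t\right) = -286 + 2 b + 2 t$)
$\sqrt{C{\left(932 \right)} + p{\left(-235,W \right)}} = \sqrt{932^{2} + \left(-286 + 2 \left(-235\right) + 2 \cdot 453\right)} = \sqrt{868624 - -150} = \sqrt{868624 + 150} = \sqrt{868774}$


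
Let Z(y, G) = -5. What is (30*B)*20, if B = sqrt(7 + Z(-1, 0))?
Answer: 600*sqrt(2) ≈ 848.53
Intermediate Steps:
B = sqrt(2) (B = sqrt(7 - 5) = sqrt(2) ≈ 1.4142)
(30*B)*20 = (30*sqrt(2))*20 = 600*sqrt(2)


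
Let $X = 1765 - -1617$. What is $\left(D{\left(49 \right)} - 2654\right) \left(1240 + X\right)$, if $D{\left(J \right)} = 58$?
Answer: $-11998712$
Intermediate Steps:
$X = 3382$ ($X = 1765 + 1617 = 3382$)
$\left(D{\left(49 \right)} - 2654\right) \left(1240 + X\right) = \left(58 - 2654\right) \left(1240 + 3382\right) = \left(-2596\right) 4622 = -11998712$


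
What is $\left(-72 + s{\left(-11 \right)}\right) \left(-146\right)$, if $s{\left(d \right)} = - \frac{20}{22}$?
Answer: $\frac{117092}{11} \approx 10645.0$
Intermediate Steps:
$s{\left(d \right)} = - \frac{10}{11}$ ($s{\left(d \right)} = \left(-20\right) \frac{1}{22} = - \frac{10}{11}$)
$\left(-72 + s{\left(-11 \right)}\right) \left(-146\right) = \left(-72 - \frac{10}{11}\right) \left(-146\right) = \left(- \frac{802}{11}\right) \left(-146\right) = \frac{117092}{11}$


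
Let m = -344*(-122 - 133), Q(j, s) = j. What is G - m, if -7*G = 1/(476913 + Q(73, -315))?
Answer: -292888483441/3338902 ≈ -87720.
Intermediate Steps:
m = 87720 (m = -344*(-255) = 87720)
G = -1/3338902 (G = -1/(7*(476913 + 73)) = -⅐/476986 = -⅐*1/476986 = -1/3338902 ≈ -2.9950e-7)
G - m = -1/3338902 - 1*87720 = -1/3338902 - 87720 = -292888483441/3338902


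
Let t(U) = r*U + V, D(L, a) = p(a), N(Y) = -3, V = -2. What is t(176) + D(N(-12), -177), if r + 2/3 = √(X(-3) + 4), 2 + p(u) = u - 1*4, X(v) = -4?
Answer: -907/3 ≈ -302.33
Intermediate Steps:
p(u) = -6 + u (p(u) = -2 + (u - 1*4) = -2 + (u - 4) = -2 + (-4 + u) = -6 + u)
r = -⅔ (r = -⅔ + √(-4 + 4) = -⅔ + √0 = -⅔ + 0 = -⅔ ≈ -0.66667)
D(L, a) = -6 + a
t(U) = -2 - 2*U/3 (t(U) = -2*U/3 - 2 = -2 - 2*U/3)
t(176) + D(N(-12), -177) = (-2 - ⅔*176) + (-6 - 177) = (-2 - 352/3) - 183 = -358/3 - 183 = -907/3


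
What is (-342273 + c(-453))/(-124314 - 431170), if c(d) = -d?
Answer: 85455/138871 ≈ 0.61536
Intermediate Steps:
(-342273 + c(-453))/(-124314 - 431170) = (-342273 - 1*(-453))/(-124314 - 431170) = (-342273 + 453)/(-555484) = -341820*(-1/555484) = 85455/138871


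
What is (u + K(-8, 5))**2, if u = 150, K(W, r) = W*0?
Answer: 22500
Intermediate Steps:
K(W, r) = 0
(u + K(-8, 5))**2 = (150 + 0)**2 = 150**2 = 22500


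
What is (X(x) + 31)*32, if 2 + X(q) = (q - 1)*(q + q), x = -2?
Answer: 1312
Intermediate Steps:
X(q) = -2 + 2*q*(-1 + q) (X(q) = -2 + (q - 1)*(q + q) = -2 + (-1 + q)*(2*q) = -2 + 2*q*(-1 + q))
(X(x) + 31)*32 = ((-2 - 2*(-2) + 2*(-2)**2) + 31)*32 = ((-2 + 4 + 2*4) + 31)*32 = ((-2 + 4 + 8) + 31)*32 = (10 + 31)*32 = 41*32 = 1312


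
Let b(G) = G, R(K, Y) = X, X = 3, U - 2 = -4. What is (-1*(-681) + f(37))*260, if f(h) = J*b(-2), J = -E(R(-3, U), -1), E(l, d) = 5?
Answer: 179660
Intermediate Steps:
U = -2 (U = 2 - 4 = -2)
R(K, Y) = 3
J = -5 (J = -1*5 = -5)
f(h) = 10 (f(h) = -5*(-2) = 10)
(-1*(-681) + f(37))*260 = (-1*(-681) + 10)*260 = (681 + 10)*260 = 691*260 = 179660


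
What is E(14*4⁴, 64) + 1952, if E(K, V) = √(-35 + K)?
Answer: 1952 + 13*√21 ≈ 2011.6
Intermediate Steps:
E(14*4⁴, 64) + 1952 = √(-35 + 14*4⁴) + 1952 = √(-35 + 14*256) + 1952 = √(-35 + 3584) + 1952 = √3549 + 1952 = 13*√21 + 1952 = 1952 + 13*√21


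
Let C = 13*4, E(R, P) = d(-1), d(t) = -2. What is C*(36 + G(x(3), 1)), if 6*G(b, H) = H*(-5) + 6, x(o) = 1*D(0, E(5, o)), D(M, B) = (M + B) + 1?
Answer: 5642/3 ≈ 1880.7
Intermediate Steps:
E(R, P) = -2
D(M, B) = 1 + B + M (D(M, B) = (B + M) + 1 = 1 + B + M)
x(o) = -1 (x(o) = 1*(1 - 2 + 0) = 1*(-1) = -1)
G(b, H) = 1 - 5*H/6 (G(b, H) = (H*(-5) + 6)/6 = (-5*H + 6)/6 = (6 - 5*H)/6 = 1 - 5*H/6)
C = 52
C*(36 + G(x(3), 1)) = 52*(36 + (1 - ⅚*1)) = 52*(36 + (1 - ⅚)) = 52*(36 + ⅙) = 52*(217/6) = 5642/3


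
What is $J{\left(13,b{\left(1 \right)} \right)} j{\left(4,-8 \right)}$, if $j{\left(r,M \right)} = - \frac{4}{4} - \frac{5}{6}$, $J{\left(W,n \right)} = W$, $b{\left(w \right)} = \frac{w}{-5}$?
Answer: $- \frac{143}{6} \approx -23.833$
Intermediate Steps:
$b{\left(w \right)} = - \frac{w}{5}$ ($b{\left(w \right)} = w \left(- \frac{1}{5}\right) = - \frac{w}{5}$)
$j{\left(r,M \right)} = - \frac{11}{6}$ ($j{\left(r,M \right)} = \left(-4\right) \frac{1}{4} - \frac{5}{6} = -1 - \frac{5}{6} = - \frac{11}{6}$)
$J{\left(13,b{\left(1 \right)} \right)} j{\left(4,-8 \right)} = 13 \left(- \frac{11}{6}\right) = - \frac{143}{6}$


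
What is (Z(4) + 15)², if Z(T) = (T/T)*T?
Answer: 361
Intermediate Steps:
Z(T) = T (Z(T) = 1*T = T)
(Z(4) + 15)² = (4 + 15)² = 19² = 361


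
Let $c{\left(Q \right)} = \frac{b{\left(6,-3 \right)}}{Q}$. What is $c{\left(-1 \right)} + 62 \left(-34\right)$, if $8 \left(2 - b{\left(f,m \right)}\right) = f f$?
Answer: $- \frac{4211}{2} \approx -2105.5$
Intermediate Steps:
$b{\left(f,m \right)} = 2 - \frac{f^{2}}{8}$ ($b{\left(f,m \right)} = 2 - \frac{f f}{8} = 2 - \frac{f^{2}}{8}$)
$c{\left(Q \right)} = - \frac{5}{2 Q}$ ($c{\left(Q \right)} = \frac{2 - \frac{6^{2}}{8}}{Q} = \frac{2 - \frac{9}{2}}{Q} = - \frac{5}{2 Q}$)
$c{\left(-1 \right)} + 62 \left(-34\right) = - \frac{5}{2 \left(-1\right)} + 62 \left(-34\right) = \left(- \frac{5}{2}\right) \left(-1\right) - 2108 = \frac{5}{2} - 2108 = - \frac{4211}{2}$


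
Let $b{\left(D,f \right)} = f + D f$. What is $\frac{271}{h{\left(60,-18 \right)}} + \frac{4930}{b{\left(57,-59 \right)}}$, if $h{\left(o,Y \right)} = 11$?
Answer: $\frac{15054}{649} \approx 23.196$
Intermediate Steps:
$\frac{271}{h{\left(60,-18 \right)}} + \frac{4930}{b{\left(57,-59 \right)}} = \frac{271}{11} + \frac{4930}{\left(-59\right) \left(1 + 57\right)} = 271 \cdot \frac{1}{11} + \frac{4930}{\left(-59\right) 58} = \frac{271}{11} + \frac{4930}{-3422} = \frac{271}{11} + 4930 \left(- \frac{1}{3422}\right) = \frac{271}{11} - \frac{85}{59} = \frac{15054}{649}$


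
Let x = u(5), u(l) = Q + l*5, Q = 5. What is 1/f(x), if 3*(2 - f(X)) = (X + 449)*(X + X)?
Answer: -1/9578 ≈ -0.00010441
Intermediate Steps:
u(l) = 5 + 5*l (u(l) = 5 + l*5 = 5 + 5*l)
x = 30 (x = 5 + 5*5 = 5 + 25 = 30)
f(X) = 2 - 2*X*(449 + X)/3 (f(X) = 2 - (X + 449)*(X + X)/3 = 2 - (449 + X)*2*X/3 = 2 - 2*X*(449 + X)/3)
1/f(x) = 1/(2 - 898/3*30 - ⅔*30²) = 1/(2 - 8980 - ⅔*900) = 1/(2 - 8980 - 600) = 1/(-9578) = -1/9578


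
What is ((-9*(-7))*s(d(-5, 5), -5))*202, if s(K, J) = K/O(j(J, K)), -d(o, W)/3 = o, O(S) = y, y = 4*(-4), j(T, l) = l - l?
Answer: -95445/8 ≈ -11931.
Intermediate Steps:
j(T, l) = 0
y = -16
O(S) = -16
d(o, W) = -3*o
s(K, J) = -K/16 (s(K, J) = K/(-16) = K*(-1/16) = -K/16)
((-9*(-7))*s(d(-5, 5), -5))*202 = ((-9*(-7))*(-(-3)*(-5)/16))*202 = (63*(-1/16*15))*202 = (63*(-15/16))*202 = -945/16*202 = -95445/8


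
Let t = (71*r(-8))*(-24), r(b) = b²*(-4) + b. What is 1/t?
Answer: 1/449856 ≈ 2.2229e-6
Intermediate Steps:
r(b) = b - 4*b² (r(b) = -4*b² + b = b - 4*b²)
t = 449856 (t = (71*(-8*(1 - 4*(-8))))*(-24) = (71*(-8*(1 + 32)))*(-24) = (71*(-8*33))*(-24) = (71*(-264))*(-24) = -18744*(-24) = 449856)
1/t = 1/449856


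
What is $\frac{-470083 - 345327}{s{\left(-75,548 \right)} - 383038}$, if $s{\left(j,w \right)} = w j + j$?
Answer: $\frac{815410}{424213} \approx 1.9222$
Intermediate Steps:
$s{\left(j,w \right)} = j + j w$ ($s{\left(j,w \right)} = j w + j = j + j w$)
$\frac{-470083 - 345327}{s{\left(-75,548 \right)} - 383038} = \frac{-470083 - 345327}{- 75 \left(1 + 548\right) - 383038} = - \frac{815410}{\left(-75\right) 549 - 383038} = - \frac{815410}{-41175 - 383038} = - \frac{815410}{-424213} = \left(-815410\right) \left(- \frac{1}{424213}\right) = \frac{815410}{424213}$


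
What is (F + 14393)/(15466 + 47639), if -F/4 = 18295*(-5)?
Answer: 380293/63105 ≈ 6.0264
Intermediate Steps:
F = 365900 (F = -73180*(-5) = -4*(-91475) = 365900)
(F + 14393)/(15466 + 47639) = (365900 + 14393)/(15466 + 47639) = 380293/63105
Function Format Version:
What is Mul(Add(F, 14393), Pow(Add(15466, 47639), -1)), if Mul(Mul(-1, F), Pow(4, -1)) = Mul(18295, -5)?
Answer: Rational(380293, 63105) ≈ 6.0264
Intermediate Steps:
F = 365900 (F = Mul(-4, Mul(18295, -5)) = Mul(-4, -91475) = 365900)
Mul(Add(F, 14393), Pow(Add(15466, 47639), -1)) = Mul(Add(365900, 14393), Pow(Add(15466, 47639), -1)) = Mul(380293, Pow(63105, -1)) = Mul(380293, Rational(1, 63105)) = Rational(380293, 63105)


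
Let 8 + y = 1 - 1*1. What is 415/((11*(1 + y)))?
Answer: -415/77 ≈ -5.3896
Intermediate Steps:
y = -8 (y = -8 + (1 - 1*1) = -8 + (1 - 1) = -8 + 0 = -8)
415/((11*(1 + y))) = 415/((11*(1 - 8))) = 415/((11*(-7))) = 415/(-77) = 415*(-1/77) = -415/77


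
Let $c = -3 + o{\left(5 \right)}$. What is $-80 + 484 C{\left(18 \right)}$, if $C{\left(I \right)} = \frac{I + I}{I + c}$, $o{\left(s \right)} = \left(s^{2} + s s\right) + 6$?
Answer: $\frac{11744}{71} \approx 165.41$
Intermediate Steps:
$o{\left(s \right)} = 6 + 2 s^{2}$ ($o{\left(s \right)} = \left(s^{2} + s^{2}\right) + 6 = 2 s^{2} + 6 = 6 + 2 s^{2}$)
$c = 53$ ($c = -3 + \left(6 + 2 \cdot 5^{2}\right) = -3 + \left(6 + 2 \cdot 25\right) = -3 + \left(6 + 50\right) = -3 + 56 = 53$)
$C{\left(I \right)} = \frac{2 I}{53 + I}$ ($C{\left(I \right)} = \frac{I + I}{I + 53} = \frac{2 I}{53 + I}$)
$-80 + 484 C{\left(18 \right)} = -80 + 484 \cdot 2 \cdot 18 \frac{1}{53 + 18} = -80 + 484 \cdot 2 \cdot 18 \cdot \frac{1}{71} = -80 + 484 \cdot \frac{36}{71} = -80 + \frac{17424}{71} = \frac{11744}{71}$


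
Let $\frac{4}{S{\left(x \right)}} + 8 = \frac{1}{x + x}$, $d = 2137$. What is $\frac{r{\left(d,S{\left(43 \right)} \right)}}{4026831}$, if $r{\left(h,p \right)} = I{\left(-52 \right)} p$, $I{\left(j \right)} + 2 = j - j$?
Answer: $\frac{688}{2766432897} \approx 2.487 \cdot 10^{-7}$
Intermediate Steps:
$S{\left(x \right)} = \frac{4}{-8 + \frac{1}{2 x}}$ ($S{\left(x \right)} = \frac{4}{-8 + \frac{1}{x + x}} = \frac{4}{-8 + \frac{1}{2 x}}$)
$I{\left(j \right)} = -2$ ($I{\left(j \right)} = -2 + \left(j - j\right) = -2 + 0 = -2$)
$r{\left(h,p \right)} = - 2 p$
$\frac{r{\left(d,S{\left(43 \right)} \right)}}{4026831} = \frac{\left(-2\right) \left(\left(-8\right) 43 \frac{1}{-1 + 16 \cdot 43}\right)}{4026831} = - 2 \left(\left(-8\right) 43 \frac{1}{-1 + 688}\right) \frac{1}{4026831} = - 2 \left(\left(-8\right) 43 \cdot \frac{1}{687}\right) \frac{1}{4026831} = \left(-2\right) \left(- \frac{344}{687}\right) \frac{1}{4026831} = \frac{688}{687} \cdot \frac{1}{4026831} = \frac{688}{2766432897}$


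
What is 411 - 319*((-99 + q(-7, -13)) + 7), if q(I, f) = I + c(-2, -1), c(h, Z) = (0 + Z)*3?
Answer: 32949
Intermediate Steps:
c(h, Z) = 3*Z (c(h, Z) = Z*3 = 3*Z)
q(I, f) = -3 + I (q(I, f) = I + 3*(-1) = I - 3 = -3 + I)
411 - 319*((-99 + q(-7, -13)) + 7) = 411 - 319*((-99 + (-3 - 7)) + 7) = 411 - 319*((-99 - 10) + 7) = 411 - 319*(-109 + 7) = 411 - 319*(-102) = 411 + 32538 = 32949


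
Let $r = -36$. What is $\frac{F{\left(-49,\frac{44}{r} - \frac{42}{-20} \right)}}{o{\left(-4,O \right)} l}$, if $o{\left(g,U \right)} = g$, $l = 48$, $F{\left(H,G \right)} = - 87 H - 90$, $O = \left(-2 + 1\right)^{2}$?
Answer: $- \frac{1391}{64} \approx -21.734$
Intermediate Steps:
$O = 1$ ($O = \left(-1\right)^{2} = 1$)
$F{\left(H,G \right)} = -90 - 87 H$
$\frac{F{\left(-49,\frac{44}{r} - \frac{42}{-20} \right)}}{o{\left(-4,O \right)} l} = \frac{-90 - -4263}{\left(-4\right) 48} = \frac{-90 + 4263}{-192} = 4173 \left(- \frac{1}{192}\right) = - \frac{1391}{64}$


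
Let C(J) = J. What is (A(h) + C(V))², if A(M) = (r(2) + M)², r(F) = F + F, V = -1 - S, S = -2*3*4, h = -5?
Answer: 576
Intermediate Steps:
S = -24 (S = -6*4 = -24)
V = 23 (V = -1 - 1*(-24) = -1 + 24 = 23)
r(F) = 2*F
A(M) = (4 + M)² (A(M) = (2*2 + M)² = (4 + M)²)
(A(h) + C(V))² = ((4 - 5)² + 23)² = ((-1)² + 23)² = (1 + 23)² = 24² = 576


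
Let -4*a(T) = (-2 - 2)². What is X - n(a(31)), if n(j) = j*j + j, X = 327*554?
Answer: 181146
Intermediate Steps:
a(T) = -4 (a(T) = -(-2 - 2)²/4 = -¼*(-4)² = -¼*16 = -4)
X = 181158
n(j) = j + j² (n(j) = j² + j = j + j²)
X - n(a(31)) = 181158 - (-4)*(1 - 4) = 181158 - (-4)*(-3) = 181158 - 1*12 = 181158 - 12 = 181146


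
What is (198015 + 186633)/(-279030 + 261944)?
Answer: -192324/8543 ≈ -22.512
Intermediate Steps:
(198015 + 186633)/(-279030 + 261944) = 384648/(-17086) = 384648*(-1/17086) = -192324/8543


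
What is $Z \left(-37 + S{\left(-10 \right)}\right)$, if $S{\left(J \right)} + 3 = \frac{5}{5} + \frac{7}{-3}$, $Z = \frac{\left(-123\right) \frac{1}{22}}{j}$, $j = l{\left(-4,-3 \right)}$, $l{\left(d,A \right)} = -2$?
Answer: $- \frac{1271}{11} \approx -115.55$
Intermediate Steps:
$j = -2$
$Z = \frac{123}{44}$ ($Z = \frac{\left(-123\right) \frac{1}{22}}{-2} = \left(-123\right) \frac{1}{22} \left(- \frac{1}{2}\right) = \left(- \frac{123}{22}\right) \left(- \frac{1}{2}\right) = \frac{123}{44} \approx 2.7955$)
$S{\left(J \right)} = - \frac{13}{3}$ ($S{\left(J \right)} = -3 + \left(\frac{5}{5} + \frac{7}{-3}\right) = -3 + \left(5 \cdot \frac{1}{5} + 7 \left(- \frac{1}{3}\right)\right) = -3 + \left(1 - \frac{7}{3}\right) = -3 - \frac{4}{3} = - \frac{13}{3}$)
$Z \left(-37 + S{\left(-10 \right)}\right) = \frac{123 \left(-37 - \frac{13}{3}\right)}{44} = \frac{123}{44} \left(- \frac{124}{3}\right) = - \frac{1271}{11}$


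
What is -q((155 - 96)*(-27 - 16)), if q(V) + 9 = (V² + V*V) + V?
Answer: -12870192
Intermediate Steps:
q(V) = -9 + V + 2*V² (q(V) = -9 + ((V² + V*V) + V) = -9 + ((V² + V²) + V) = -9 + (2*V² + V) = -9 + (V + 2*V²) = -9 + V + 2*V²)
-q((155 - 96)*(-27 - 16)) = -(-9 + (155 - 96)*(-27 - 16) + 2*((155 - 96)*(-27 - 16))²) = -(-9 + 59*(-43) + 2*(59*(-43))²) = -(-9 - 2537 + 2*(-2537)²) = -(-9 - 2537 + 2*6436369) = -(-9 - 2537 + 12872738) = -1*12870192 = -12870192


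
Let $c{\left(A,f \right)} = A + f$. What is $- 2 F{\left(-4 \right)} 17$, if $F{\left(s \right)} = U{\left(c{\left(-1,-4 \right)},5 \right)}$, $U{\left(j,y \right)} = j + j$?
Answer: $340$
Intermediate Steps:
$U{\left(j,y \right)} = 2 j$
$F{\left(s \right)} = -10$ ($F{\left(s \right)} = 2 \left(-1 - 4\right) = 2 \left(-5\right) = -10$)
$- 2 F{\left(-4 \right)} 17 = \left(-2\right) \left(-10\right) 17 = 20 \cdot 17 = 340$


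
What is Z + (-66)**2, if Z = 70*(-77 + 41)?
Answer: 1836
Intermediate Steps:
Z = -2520 (Z = 70*(-36) = -2520)
Z + (-66)**2 = -2520 + (-66)**2 = -2520 + 4356 = 1836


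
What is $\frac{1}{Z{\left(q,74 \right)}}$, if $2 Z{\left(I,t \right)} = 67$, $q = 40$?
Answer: $\frac{2}{67} \approx 0.029851$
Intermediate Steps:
$Z{\left(I,t \right)} = \frac{67}{2}$ ($Z{\left(I,t \right)} = \frac{1}{2} \cdot 67 = \frac{67}{2}$)
$\frac{1}{Z{\left(q,74 \right)}} = \frac{1}{\frac{67}{2}} = \frac{2}{67}$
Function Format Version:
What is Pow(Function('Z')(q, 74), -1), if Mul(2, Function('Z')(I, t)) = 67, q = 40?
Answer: Rational(2, 67) ≈ 0.029851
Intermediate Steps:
Function('Z')(I, t) = Rational(67, 2) (Function('Z')(I, t) = Mul(Rational(1, 2), 67) = Rational(67, 2))
Pow(Function('Z')(q, 74), -1) = Pow(Rational(67, 2), -1) = Rational(2, 67)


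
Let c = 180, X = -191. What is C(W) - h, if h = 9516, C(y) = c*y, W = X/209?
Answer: -2023224/209 ≈ -9680.5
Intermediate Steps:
W = -191/209 ≈ -0.91388
C(y) = 180*y
C(W) - h = 180*(-191/209) - 1*9516 = -34380/209 - 9516 = -2023224/209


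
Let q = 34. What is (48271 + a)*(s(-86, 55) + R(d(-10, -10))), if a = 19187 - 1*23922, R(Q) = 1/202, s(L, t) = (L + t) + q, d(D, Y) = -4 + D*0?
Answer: 13213176/101 ≈ 1.3082e+5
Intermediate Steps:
d(D, Y) = -4 (d(D, Y) = -4 + 0 = -4)
s(L, t) = 34 + L + t (s(L, t) = (L + t) + 34 = 34 + L + t)
R(Q) = 1/202
a = -4735 (a = 19187 - 23922 = -4735)
(48271 + a)*(s(-86, 55) + R(d(-10, -10))) = (48271 - 4735)*((34 - 86 + 55) + 1/202) = 43536*(3 + 1/202) = 43536*(607/202) = 13213176/101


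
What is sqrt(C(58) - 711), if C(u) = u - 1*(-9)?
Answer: 2*I*sqrt(161) ≈ 25.377*I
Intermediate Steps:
C(u) = 9 + u (C(u) = u + 9 = 9 + u)
sqrt(C(58) - 711) = sqrt((9 + 58) - 711) = sqrt(67 - 711) = sqrt(-644) = 2*I*sqrt(161)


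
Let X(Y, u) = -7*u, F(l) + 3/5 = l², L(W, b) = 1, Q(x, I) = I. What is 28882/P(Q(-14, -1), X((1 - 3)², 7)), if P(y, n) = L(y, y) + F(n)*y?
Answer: -144410/11997 ≈ -12.037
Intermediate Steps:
F(l) = -⅗ + l²
P(y, n) = 1 + y*(-⅗ + n²) (P(y, n) = 1 + (-⅗ + n²)*y = 1 + y*(-⅗ + n²))
28882/P(Q(-14, -1), X((1 - 3)², 7)) = 28882/(1 + (⅕)*(-1)*(-3 + 5*(-7*7)²)) = 28882/(1 + (⅕)*(-1)*(-3 + 5*(-49)²)) = 28882/(1 + (⅕)*(-1)*(-3 + 5*2401)) = 28882/(1 + (⅕)*(-1)*(-3 + 12005)) = 28882/(1 + (⅕)*(-1)*12002) = 28882/(1 - 12002/5) = 28882/(-11997/5) = 28882*(-5/11997) = -144410/11997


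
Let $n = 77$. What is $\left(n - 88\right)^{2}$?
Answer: $121$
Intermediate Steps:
$\left(n - 88\right)^{2} = \left(77 - 88\right)^{2} = \left(-11\right)^{2} = 121$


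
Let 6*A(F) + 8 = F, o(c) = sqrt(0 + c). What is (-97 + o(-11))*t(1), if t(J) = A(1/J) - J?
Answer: 1261/6 - 13*I*sqrt(11)/6 ≈ 210.17 - 7.186*I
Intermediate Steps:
o(c) = sqrt(c)
A(F) = -4/3 + F/6
t(J) = -4/3 - J + 1/(6*J) (t(J) = (-4/3 + (1/J)/6) - J = (-4/3 + 1/(6*J)) - J = -4/3 - J + 1/(6*J))
(-97 + o(-11))*t(1) = (-97 + sqrt(-11))*(-4/3 - 1*1 + (1/6)/1) = (-97 + I*sqrt(11))*(-4/3 - 1 + (1/6)*1) = (-97 + I*sqrt(11))*(-4/3 - 1 + 1/6) = (-97 + I*sqrt(11))*(-13/6) = 1261/6 - 13*I*sqrt(11)/6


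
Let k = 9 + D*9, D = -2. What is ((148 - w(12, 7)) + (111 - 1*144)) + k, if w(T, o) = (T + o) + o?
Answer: 80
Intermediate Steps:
w(T, o) = T + 2*o
k = -9 (k = 9 - 2*9 = 9 - 18 = -9)
((148 - w(12, 7)) + (111 - 1*144)) + k = ((148 - (12 + 2*7)) + (111 - 1*144)) - 9 = ((148 - (12 + 14)) + (111 - 144)) - 9 = ((148 - 1*26) - 33) - 9 = ((148 - 26) - 33) - 9 = (122 - 33) - 9 = 89 - 9 = 80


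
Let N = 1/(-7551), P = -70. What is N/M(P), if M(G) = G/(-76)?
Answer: -38/264285 ≈ -0.00014378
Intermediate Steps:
M(G) = -G/76 (M(G) = G*(-1/76) = -G/76)
N = -1/7551 ≈ -0.00013243
N/M(P) = -1/(7551*((-1/76*(-70)))) = -1/(7551*35/38) = -1/7551*38/35 = -38/264285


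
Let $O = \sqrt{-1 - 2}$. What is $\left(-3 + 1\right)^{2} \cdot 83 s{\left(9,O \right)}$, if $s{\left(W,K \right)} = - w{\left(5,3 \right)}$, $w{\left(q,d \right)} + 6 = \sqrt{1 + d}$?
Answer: $1328$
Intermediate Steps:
$O = i \sqrt{3}$ ($O = \sqrt{-3} = i \sqrt{3} \approx 1.732 i$)
$w{\left(q,d \right)} = -6 + \sqrt{1 + d}$
$s{\left(W,K \right)} = 4$ ($s{\left(W,K \right)} = - (-6 + \sqrt{1 + 3}) = - (-6 + \sqrt{4}) = - (-6 + 2) = \left(-1\right) \left(-4\right) = 4$)
$\left(-3 + 1\right)^{2} \cdot 83 s{\left(9,O \right)} = \left(-3 + 1\right)^{2} \cdot 83 \cdot 4 = \left(-2\right)^{2} \cdot 83 \cdot 4 = 4 \cdot 83 \cdot 4 = 332 \cdot 4 = 1328$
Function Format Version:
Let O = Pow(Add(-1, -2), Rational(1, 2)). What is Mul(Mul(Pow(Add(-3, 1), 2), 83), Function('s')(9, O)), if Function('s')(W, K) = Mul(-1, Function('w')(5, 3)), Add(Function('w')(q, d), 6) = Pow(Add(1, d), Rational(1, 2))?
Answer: 1328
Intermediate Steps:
O = Mul(I, Pow(3, Rational(1, 2))) (O = Pow(-3, Rational(1, 2)) = Mul(I, Pow(3, Rational(1, 2))) ≈ Mul(1.7320, I))
Function('w')(q, d) = Add(-6, Pow(Add(1, d), Rational(1, 2)))
Function('s')(W, K) = 4 (Function('s')(W, K) = Mul(-1, Add(-6, Pow(Add(1, 3), Rational(1, 2)))) = Mul(-1, Add(-6, Pow(4, Rational(1, 2)))) = Mul(-1, Add(-6, 2)) = Mul(-1, -4) = 4)
Mul(Mul(Pow(Add(-3, 1), 2), 83), Function('s')(9, O)) = Mul(Mul(Pow(Add(-3, 1), 2), 83), 4) = Mul(Mul(Pow(-2, 2), 83), 4) = Mul(Mul(4, 83), 4) = Mul(332, 4) = 1328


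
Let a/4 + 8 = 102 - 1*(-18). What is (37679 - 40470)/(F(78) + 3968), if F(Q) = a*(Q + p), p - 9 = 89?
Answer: -2791/82816 ≈ -0.033701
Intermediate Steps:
a = 448 (a = -32 + 4*(102 - 1*(-18)) = -32 + 4*(102 + 18) = -32 + 4*120 = -32 + 480 = 448)
p = 98 (p = 9 + 89 = 98)
F(Q) = 43904 + 448*Q (F(Q) = 448*(Q + 98) = 448*(98 + Q) = 43904 + 448*Q)
(37679 - 40470)/(F(78) + 3968) = (37679 - 40470)/((43904 + 448*78) + 3968) = -2791/((43904 + 34944) + 3968) = -2791/(78848 + 3968) = -2791/82816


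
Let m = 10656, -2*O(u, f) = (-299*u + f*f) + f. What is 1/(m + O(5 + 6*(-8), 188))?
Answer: -2/27077 ≈ -7.3863e-5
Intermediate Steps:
O(u, f) = -f/2 - f²/2 + 299*u/2 (O(u, f) = -((-299*u + f*f) + f)/2 = -((-299*u + f²) + f)/2 = -((f² - 299*u) + f)/2 = -(f + f² - 299*u)/2 = -f/2 - f²/2 + 299*u/2)
1/(m + O(5 + 6*(-8), 188)) = 1/(10656 + (-½*188 - ½*188² + 299*(5 + 6*(-8))/2)) = 1/(10656 + (-94 - ½*35344 + 299*(5 - 48)/2)) = 1/(10656 + (-94 - 17672 + (299/2)*(-43))) = 1/(10656 + (-94 - 17672 - 12857/2)) = 1/(10656 - 48389/2) = 1/(-27077/2) = -2/27077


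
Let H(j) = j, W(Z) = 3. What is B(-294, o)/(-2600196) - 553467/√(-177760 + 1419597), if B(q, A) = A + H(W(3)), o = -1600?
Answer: 1597/2600196 - 553467*√1241837/1241837 ≈ -496.66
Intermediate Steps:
B(q, A) = 3 + A (B(q, A) = A + 3 = 3 + A)
B(-294, o)/(-2600196) - 553467/√(-177760 + 1419597) = (3 - 1600)/(-2600196) - 553467/√(-177760 + 1419597) = -1597*(-1/2600196) - 553467*√1241837/1241837 = 1597/2600196 - 553467*√1241837/1241837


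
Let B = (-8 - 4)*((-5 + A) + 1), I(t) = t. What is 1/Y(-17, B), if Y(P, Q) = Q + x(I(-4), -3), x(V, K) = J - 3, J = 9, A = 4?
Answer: ⅙ ≈ 0.16667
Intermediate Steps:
B = 0 (B = (-8 - 4)*((-5 + 4) + 1) = -12*(-1 + 1) = -12*0 = 0)
x(V, K) = 6 (x(V, K) = 9 - 3 = 6)
Y(P, Q) = 6 + Q (Y(P, Q) = Q + 6 = 6 + Q)
1/Y(-17, B) = 1/(6 + 0) = 1/6 = ⅙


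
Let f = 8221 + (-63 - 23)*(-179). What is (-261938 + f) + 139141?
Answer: -99182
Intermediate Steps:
f = 23615 (f = 8221 - 86*(-179) = 8221 + 15394 = 23615)
(-261938 + f) + 139141 = (-261938 + 23615) + 139141 = -238323 + 139141 = -99182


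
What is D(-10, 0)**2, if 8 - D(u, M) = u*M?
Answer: 64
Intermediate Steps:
D(u, M) = 8 - M*u (D(u, M) = 8 - u*M = 8 - M*u)
D(-10, 0)**2 = (8 - 1*0*(-10))**2 = (8 + 0)**2 = 8**2 = 64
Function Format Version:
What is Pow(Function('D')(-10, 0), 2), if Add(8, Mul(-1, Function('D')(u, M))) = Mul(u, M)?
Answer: 64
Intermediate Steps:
Function('D')(u, M) = Add(8, Mul(-1, M, u)) (Function('D')(u, M) = Add(8, Mul(-1, Mul(u, M))) = Add(8, Mul(-1, Mul(M, u))) = Add(8, Mul(-1, M, u)))
Pow(Function('D')(-10, 0), 2) = Pow(Add(8, Mul(-1, 0, -10)), 2) = Pow(Add(8, 0), 2) = Pow(8, 2) = 64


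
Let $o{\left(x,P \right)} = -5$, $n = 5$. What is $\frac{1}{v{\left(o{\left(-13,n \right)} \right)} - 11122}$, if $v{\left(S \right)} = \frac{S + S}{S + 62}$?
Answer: $- \frac{57}{633964} \approx -8.991 \cdot 10^{-5}$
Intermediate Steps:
$v{\left(S \right)} = \frac{2 S}{62 + S}$
$\frac{1}{v{\left(o{\left(-13,n \right)} \right)} - 11122} = \frac{1}{2 \left(-5\right) \frac{1}{62 - 5} - 11122} = \frac{1}{2 \left(-5\right) \frac{1}{57} - 11122} = \frac{1}{- \frac{10}{57} - 11122} = \frac{1}{- \frac{633964}{57}} = - \frac{57}{633964}$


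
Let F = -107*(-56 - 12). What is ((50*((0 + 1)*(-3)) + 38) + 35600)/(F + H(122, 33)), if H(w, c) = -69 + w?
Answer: 35488/7329 ≈ 4.8421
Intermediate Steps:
F = 7276 (F = -107*(-68) = 7276)
((50*((0 + 1)*(-3)) + 38) + 35600)/(F + H(122, 33)) = ((50*((0 + 1)*(-3)) + 38) + 35600)/(7276 + (-69 + 122)) = ((50*(1*(-3)) + 38) + 35600)/(7276 + 53) = ((50*(-3) + 38) + 35600)/7329 = ((-150 + 38) + 35600)*(1/7329) = (-112 + 35600)*(1/7329) = 35488*(1/7329) = 35488/7329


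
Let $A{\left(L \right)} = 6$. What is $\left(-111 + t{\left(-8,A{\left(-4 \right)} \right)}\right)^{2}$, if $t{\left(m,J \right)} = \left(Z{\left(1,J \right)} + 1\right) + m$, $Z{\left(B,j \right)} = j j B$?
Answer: $6724$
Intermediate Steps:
$Z{\left(B,j \right)} = B j^{2}$ ($Z{\left(B,j \right)} = j^{2} B = B j^{2}$)
$t{\left(m,J \right)} = 1 + m + J^{2}$ ($t{\left(m,J \right)} = \left(1 J^{2} + 1\right) + m = \left(J^{2} + 1\right) + m = \left(1 + J^{2}\right) + m = 1 + m + J^{2}$)
$\left(-111 + t{\left(-8,A{\left(-4 \right)} \right)}\right)^{2} = \left(-111 + \left(1 - 8 + 6^{2}\right)\right)^{2} = \left(-111 + \left(1 - 8 + 36\right)\right)^{2} = \left(-111 + 29\right)^{2} = \left(-82\right)^{2} = 6724$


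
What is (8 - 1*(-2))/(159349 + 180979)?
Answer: 5/170164 ≈ 2.9383e-5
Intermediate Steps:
(8 - 1*(-2))/(159349 + 180979) = (8 + 2)/340328 = 10*(1/340328) = 5/170164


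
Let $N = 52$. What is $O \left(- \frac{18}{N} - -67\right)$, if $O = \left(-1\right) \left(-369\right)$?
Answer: $\frac{639477}{26} \approx 24595.0$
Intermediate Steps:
$O = 369$
$O \left(- \frac{18}{N} - -67\right) = 369 \left(- \frac{18}{52} - -67\right) = 369 \left(\left(-18\right) \frac{1}{52} + 67\right) = 369 \left(- \frac{9}{26} + 67\right) = 369 \cdot \frac{1733}{26} = \frac{639477}{26}$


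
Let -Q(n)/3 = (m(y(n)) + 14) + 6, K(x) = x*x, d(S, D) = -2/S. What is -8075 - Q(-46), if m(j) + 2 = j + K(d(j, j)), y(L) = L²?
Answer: -1872695969/1119364 ≈ -1673.0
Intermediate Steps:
K(x) = x²
m(j) = -2 + j + 4/j² (m(j) = -2 + (j + (-2/j)²) = -2 + (j + 4/j²) = -2 + j + 4/j²)
Q(n) = -54 - 12/n⁴ - 3*n² (Q(n) = -3*(((-2 + n² + 4/(n²)²) + 14) + 6) = -3*(((-2 + n² + 4/n⁴) + 14) + 6) = -3*((12 + n² + 4/n⁴) + 6) = -3*(18 + n² + 4/n⁴) = -54 - 12/n⁴ - 3*n²)
-8075 - Q(-46) = -8075 - (-54 - 12/(-46)⁴ - 3*(-46)²) = -8075 - (-54 - 12*1/4477456 - 3*2116) = -8075 - (-54 - 3/1119364 - 6348) = -8075 - 1*(-7166168331/1119364) = -8075 + 7166168331/1119364 = -1872695969/1119364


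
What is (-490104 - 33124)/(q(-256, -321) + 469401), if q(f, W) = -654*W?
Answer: -523228/679335 ≈ -0.77021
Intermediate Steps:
(-490104 - 33124)/(q(-256, -321) + 469401) = (-490104 - 33124)/(-654*(-321) + 469401) = -523228/(209934 + 469401) = -523228/679335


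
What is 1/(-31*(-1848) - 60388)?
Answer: -1/3100 ≈ -0.00032258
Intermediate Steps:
1/(-31*(-1848) - 60388) = 1/(57288 - 60388) = 1/(-3100) = -1/3100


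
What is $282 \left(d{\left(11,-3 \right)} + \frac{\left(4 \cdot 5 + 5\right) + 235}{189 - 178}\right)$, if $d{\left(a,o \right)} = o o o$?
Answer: $- \frac{10434}{11} \approx -948.54$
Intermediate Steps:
$d{\left(a,o \right)} = o^{3}$ ($d{\left(a,o \right)} = o^{2} o = o^{3}$)
$282 \left(d{\left(11,-3 \right)} + \frac{\left(4 \cdot 5 + 5\right) + 235}{189 - 178}\right) = 282 \left(\left(-3\right)^{3} + \frac{\left(4 \cdot 5 + 5\right) + 235}{189 - 178}\right) = 282 \left(-27 + \frac{\left(20 + 5\right) + 235}{11}\right) = 282 \left(-27 + \left(25 + 235\right) \frac{1}{11}\right) = 282 \left(-27 + 260 \cdot \frac{1}{11}\right) = 282 \left(-27 + \frac{260}{11}\right) = 282 \left(- \frac{37}{11}\right) = - \frac{10434}{11}$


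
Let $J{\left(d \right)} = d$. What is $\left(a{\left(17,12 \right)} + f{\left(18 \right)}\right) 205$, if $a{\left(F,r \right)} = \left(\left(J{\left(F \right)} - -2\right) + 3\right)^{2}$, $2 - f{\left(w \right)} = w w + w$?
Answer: $29520$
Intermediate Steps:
$f{\left(w \right)} = 2 - w - w^{2}$ ($f{\left(w \right)} = 2 - \left(w w + w\right) = 2 - \left(w^{2} + w\right) = 2 - \left(w + w^{2}\right) = 2 - w - w^{2}$)
$a{\left(F,r \right)} = \left(5 + F\right)^{2}$ ($a{\left(F,r \right)} = \left(\left(F - -2\right) + 3\right)^{2} = \left(\left(F + 2\right) + 3\right)^{2} = \left(\left(2 + F\right) + 3\right)^{2} = \left(5 + F\right)^{2}$)
$\left(a{\left(17,12 \right)} + f{\left(18 \right)}\right) 205 = \left(\left(5 + 17\right)^{2} - 340\right) 205 = \left(22^{2} - 340\right) 205 = \left(484 - 340\right) 205 = 144 \cdot 205 = 29520$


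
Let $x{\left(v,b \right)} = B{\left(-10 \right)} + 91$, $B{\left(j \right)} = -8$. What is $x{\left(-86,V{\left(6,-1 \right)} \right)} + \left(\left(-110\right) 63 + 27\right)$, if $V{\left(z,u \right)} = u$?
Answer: $-6820$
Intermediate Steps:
$x{\left(v,b \right)} = 83$ ($x{\left(v,b \right)} = -8 + 91 = 83$)
$x{\left(-86,V{\left(6,-1 \right)} \right)} + \left(\left(-110\right) 63 + 27\right) = 83 + \left(\left(-110\right) 63 + 27\right) = 83 + \left(-6930 + 27\right) = 83 - 6903 = -6820$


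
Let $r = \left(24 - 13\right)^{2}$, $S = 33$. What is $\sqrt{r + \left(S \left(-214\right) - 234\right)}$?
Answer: $5 i \sqrt{287} \approx 84.705 i$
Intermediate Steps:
$r = 121$ ($r = 11^{2} = 121$)
$\sqrt{r + \left(S \left(-214\right) - 234\right)} = \sqrt{121 + \left(33 \left(-214\right) - 234\right)} = \sqrt{121 - 7296} = \sqrt{-7175} = 5 i \sqrt{287}$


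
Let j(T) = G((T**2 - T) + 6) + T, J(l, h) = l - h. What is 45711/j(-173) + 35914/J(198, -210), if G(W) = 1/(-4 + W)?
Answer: -62400410063/354143388 ≈ -176.20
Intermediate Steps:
j(T) = T + 1/(2 + T**2 - T) (j(T) = 1/(-4 + ((T**2 - T) + 6)) + T = 1/(-4 + (6 + T**2 - T)) + T = 1/(2 + T**2 - T) + T = T + 1/(2 + T**2 - T))
45711/j(-173) + 35914/J(198, -210) = 45711/(-173 + 1/(2 + (-173)**2 - 1*(-173))) + 35914/(198 - 1*(-210)) = 45711/(-173 + 1/(2 + 29929 + 173)) + 35914/(198 + 210) = 45711/(-173 + 1/30104) + 35914/408 = 45711/(-173 + 1/30104) + 35914*(1/408) = 45711/(-5207991/30104) + 17957/204 = 45711*(-30104/5207991) + 17957/204 = -458694648/1735997 + 17957/204 = -62400410063/354143388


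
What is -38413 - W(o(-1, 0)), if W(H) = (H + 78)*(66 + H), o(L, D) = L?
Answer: -43418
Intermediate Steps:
W(H) = (66 + H)*(78 + H) (W(H) = (78 + H)*(66 + H) = (66 + H)*(78 + H))
-38413 - W(o(-1, 0)) = -38413 - (5148 + (-1)**2 + 144*(-1)) = -38413 - (5148 + 1 - 144) = -38413 - 1*5005 = -38413 - 5005 = -43418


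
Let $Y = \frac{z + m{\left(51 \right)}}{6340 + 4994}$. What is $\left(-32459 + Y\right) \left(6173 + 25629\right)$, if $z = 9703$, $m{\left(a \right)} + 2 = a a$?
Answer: $- \frac{5849628141604}{5667} \approx -1.0322 \cdot 10^{9}$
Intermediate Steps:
$m{\left(a \right)} = -2 + a^{2}$ ($m{\left(a \right)} = -2 + a a = -2 + a^{2}$)
$Y = \frac{6151}{5667}$ ($Y = \frac{9703 - \left(2 - 51^{2}\right)}{6340 + 4994} = \frac{9703 + \left(-2 + 2601\right)}{11334} = \left(9703 + 2599\right) \frac{1}{11334} = 12302 \cdot \frac{1}{11334} = \frac{6151}{5667} \approx 1.0854$)
$\left(-32459 + Y\right) \left(6173 + 25629\right) = \left(-32459 + \frac{6151}{5667}\right) \left(6173 + 25629\right) = \left(- \frac{183939002}{5667}\right) 31802 = - \frac{5849628141604}{5667}$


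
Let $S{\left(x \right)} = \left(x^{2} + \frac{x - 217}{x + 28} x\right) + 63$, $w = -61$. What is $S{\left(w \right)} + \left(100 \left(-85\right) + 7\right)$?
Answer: $- \frac{172355}{33} \approx -5222.9$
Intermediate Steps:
$S{\left(x \right)} = 63 + x^{2} + \frac{x \left(-217 + x\right)}{28 + x}$ ($S{\left(x \right)} = \left(x^{2} + \frac{-217 + x}{28 + x} x\right) + 63 = \left(x^{2} + \frac{x \left(-217 + x\right)}{28 + x}\right) + 63 = 63 + x^{2} + \frac{x \left(-217 + x\right)}{28 + x}$)
$S{\left(w \right)} + \left(100 \left(-85\right) + 7\right) = \frac{1764 + \left(-61\right)^{3} - -9394 + 29 \left(-61\right)^{2}}{28 - 61} + \left(100 \left(-85\right) + 7\right) = \frac{1764 - 226981 + 9394 + 29 \cdot 3721}{-33} + \left(-8500 + 7\right) = - \frac{1764 - 226981 + 9394 + 107909}{33} - 8493 = \left(- \frac{1}{33}\right) \left(-107914\right) - 8493 = \frac{107914}{33} - 8493 = - \frac{172355}{33}$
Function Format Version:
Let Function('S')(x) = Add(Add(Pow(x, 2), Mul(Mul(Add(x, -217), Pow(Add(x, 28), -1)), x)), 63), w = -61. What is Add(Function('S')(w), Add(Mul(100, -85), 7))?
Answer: Rational(-172355, 33) ≈ -5222.9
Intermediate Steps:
Function('S')(x) = Add(63, Pow(x, 2), Mul(x, Pow(Add(28, x), -1), Add(-217, x))) (Function('S')(x) = Add(Add(Pow(x, 2), Mul(Mul(Add(-217, x), Pow(Add(28, x), -1)), x)), 63) = Add(Add(Pow(x, 2), Mul(Mul(Pow(Add(28, x), -1), Add(-217, x)), x)), 63) = Add(Add(Pow(x, 2), Mul(x, Pow(Add(28, x), -1), Add(-217, x))), 63) = Add(63, Pow(x, 2), Mul(x, Pow(Add(28, x), -1), Add(-217, x))))
Add(Function('S')(w), Add(Mul(100, -85), 7)) = Add(Mul(Pow(Add(28, -61), -1), Add(1764, Pow(-61, 3), Mul(-154, -61), Mul(29, Pow(-61, 2)))), Add(Mul(100, -85), 7)) = Add(Mul(Pow(-33, -1), Add(1764, -226981, 9394, Mul(29, 3721))), Add(-8500, 7)) = Add(Mul(Rational(-1, 33), Add(1764, -226981, 9394, 107909)), -8493) = Add(Mul(Rational(-1, 33), -107914), -8493) = Add(Rational(107914, 33), -8493) = Rational(-172355, 33)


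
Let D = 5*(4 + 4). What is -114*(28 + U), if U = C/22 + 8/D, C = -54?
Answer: -161424/55 ≈ -2935.0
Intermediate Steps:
D = 40 (D = 5*8 = 40)
U = -124/55 (U = -54/22 + 8/40 = -54*1/22 + 8*(1/40) = -27/11 + ⅕ = -124/55 ≈ -2.2545)
-114*(28 + U) = -114*(28 - 124/55) = -114*1416/55 = -161424/55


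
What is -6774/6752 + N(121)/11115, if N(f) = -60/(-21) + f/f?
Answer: -29270487/29185520 ≈ -1.0029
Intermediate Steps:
N(f) = 27/7 (N(f) = -60*(-1/21) + 1 = 20/7 + 1 = 27/7)
-6774/6752 + N(121)/11115 = -6774/6752 + (27/7)/11115 = -6774*1/6752 + (27/7)*(1/11115) = -3387/3376 + 3/8645 = -29270487/29185520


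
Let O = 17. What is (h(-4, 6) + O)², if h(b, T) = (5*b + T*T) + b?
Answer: 841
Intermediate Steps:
h(b, T) = T² + 6*b (h(b, T) = (5*b + T²) + b = (T² + 5*b) + b = T² + 6*b)
(h(-4, 6) + O)² = ((6² + 6*(-4)) + 17)² = ((36 - 24) + 17)² = (12 + 17)² = 29² = 841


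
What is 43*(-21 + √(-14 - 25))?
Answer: -903 + 43*I*√39 ≈ -903.0 + 268.54*I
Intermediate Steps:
43*(-21 + √(-14 - 25)) = 43*(-21 + √(-39)) = 43*(-21 + I*√39) = -903 + 43*I*√39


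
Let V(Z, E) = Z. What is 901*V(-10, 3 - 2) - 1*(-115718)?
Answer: 106708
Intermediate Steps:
901*V(-10, 3 - 2) - 1*(-115718) = 901*(-10) - 1*(-115718) = -9010 + 115718 = 106708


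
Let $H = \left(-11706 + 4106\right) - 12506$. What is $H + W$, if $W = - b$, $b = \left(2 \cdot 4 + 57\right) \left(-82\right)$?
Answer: $-14776$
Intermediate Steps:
$b = -5330$ ($b = \left(8 + 57\right) \left(-82\right) = 65 \left(-82\right) = -5330$)
$W = 5330$ ($W = \left(-1\right) \left(-5330\right) = 5330$)
$H = -20106$ ($H = -7600 - 12506 = -20106$)
$H + W = -20106 + 5330 = -14776$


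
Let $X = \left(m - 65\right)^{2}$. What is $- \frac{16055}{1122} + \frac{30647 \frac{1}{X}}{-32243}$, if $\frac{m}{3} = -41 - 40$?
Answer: $- \frac{117481966783}{8210194608} \approx -14.309$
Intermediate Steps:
$m = -243$ ($m = 3 \left(-41 - 40\right) = 3 \left(-81\right) = -243$)
$X = 94864$ ($X = \left(-243 - 65\right)^{2} = \left(-308\right)^{2} = 94864$)
$- \frac{16055}{1122} + \frac{30647 \frac{1}{X}}{-32243} = - \frac{16055}{1122} + \frac{30647 \cdot \frac{1}{94864}}{-32243} = \left(-16055\right) \frac{1}{1122} + 30647 \cdot \frac{1}{94864} \left(- \frac{1}{32243}\right) = - \frac{16055}{1122} + \frac{30647}{94864} \left(- \frac{1}{32243}\right) = - \frac{16055}{1122} - \frac{1613}{160984208} = - \frac{117481966783}{8210194608}$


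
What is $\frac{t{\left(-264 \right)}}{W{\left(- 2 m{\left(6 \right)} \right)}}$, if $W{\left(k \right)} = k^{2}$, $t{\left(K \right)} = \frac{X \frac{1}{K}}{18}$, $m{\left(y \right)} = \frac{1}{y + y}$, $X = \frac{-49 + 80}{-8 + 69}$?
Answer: $- \frac{31}{8052} \approx -0.00385$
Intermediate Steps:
$X = \frac{31}{61} \approx 0.5082$
$m{\left(y \right)} = \frac{1}{2 y}$
$t{\left(K \right)} = \frac{31}{1098 K}$ ($t{\left(K \right)} = \frac{\frac{31}{61} \frac{1}{K}}{18} = \frac{31}{61 K} \frac{1}{18} = \frac{31}{1098 K}$)
$\frac{t{\left(-264 \right)}}{W{\left(- 2 m{\left(6 \right)} \right)}} = \frac{\frac{31}{1098} \frac{1}{-264}}{\left(- 2 \frac{1}{2 \cdot 6}\right)^{2}} = \frac{\frac{31}{1098} \left(- \frac{1}{264}\right)}{\left(- 2 \cdot \frac{1}{2} \cdot \frac{1}{6}\right)^{2}} = - \frac{31}{289872 \left(\left(-2\right) \frac{1}{12}\right)^{2}} = - \frac{31}{289872 \left(- \frac{1}{6}\right)^{2}} = - \frac{31 \frac{1}{\frac{1}{36}}}{289872} = \left(- \frac{31}{289872}\right) 36 = - \frac{31}{8052}$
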